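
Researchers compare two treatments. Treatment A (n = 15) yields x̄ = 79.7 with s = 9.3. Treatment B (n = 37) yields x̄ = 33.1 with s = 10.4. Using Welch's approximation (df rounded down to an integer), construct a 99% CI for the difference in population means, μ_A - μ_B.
(38.46, 54.74)

Difference: x̄₁ - x̄₂ = 46.60
SE = √(s₁²/n₁ + s₂²/n₂) = √(9.3²/15 + 10.4²/37) = 2.9478
df = 28.90 → 28 (Welch–Satterthwaite, rounded down)
t* = 2.763

CI: 46.60 ± 2.763 · 2.9478 = 46.60 ± 8.14 = (38.46, 54.74)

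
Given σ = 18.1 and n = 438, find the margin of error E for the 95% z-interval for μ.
Margin of error = 1.70

Margin of error = z* · σ/√n
= 1.960 · 18.1/√438
= 1.960 · 18.1/20.9284
= 1.70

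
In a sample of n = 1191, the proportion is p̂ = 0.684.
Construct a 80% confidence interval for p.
(0.667, 0.701)

Proportion CI:
SE = √(p̂(1-p̂)/n) = √(0.684 · 0.316 / 1191) = 0.01347

z* = 1.282
Margin = z* · SE = 1.282 · 0.01347 = 0.0173

CI: 0.684 ± 0.0173 = (0.667, 0.701)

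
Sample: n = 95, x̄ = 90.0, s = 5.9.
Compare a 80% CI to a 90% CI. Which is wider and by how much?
90% CI is wider by 0.45

df = 94
80% CI: t* = 1.291, (89.22, 90.78), width = 2 · t* · s/√n = 1.56
90% CI: t* = 1.661, (88.99, 91.01), width = 2 · t* · s/√n = 2.01

The 90% CI is wider by 2.01 - 1.56 = 0.45.
Higher confidence requires a wider interval.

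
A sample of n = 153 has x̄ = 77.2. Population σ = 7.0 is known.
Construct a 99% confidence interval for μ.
(75.74, 78.66)

z-interval (σ known):
z* = 2.576 for 99% confidence

Margin of error = z* · σ/√n = 2.576 · 7.0/√153 = 1.46

CI: (77.2 - 1.46, 77.2 + 1.46) = (75.74, 78.66)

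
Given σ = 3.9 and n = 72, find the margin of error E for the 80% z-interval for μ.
Margin of error = 0.59

Margin of error = z* · σ/√n
= 1.282 · 3.9/√72
= 1.282 · 3.9/8.4853
= 0.59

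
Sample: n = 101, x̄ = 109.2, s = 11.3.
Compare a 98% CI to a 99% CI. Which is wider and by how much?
99% CI is wider by 0.59

df = 100
98% CI: t* = 2.364, (106.54, 111.86), width = 2 · t* · s/√n = 5.32
99% CI: t* = 2.626, (106.25, 112.15), width = 2 · t* · s/√n = 5.91

The 99% CI is wider by 5.91 - 5.32 = 0.59.
Higher confidence requires a wider interval.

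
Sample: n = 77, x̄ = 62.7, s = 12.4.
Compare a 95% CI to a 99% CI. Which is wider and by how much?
99% CI is wider by 1.84

df = 76
95% CI: t* = 1.992, (59.89, 65.51), width = 2 · t* · s/√n = 5.63
99% CI: t* = 2.642, (58.97, 66.43), width = 2 · t* · s/√n = 7.47

The 99% CI is wider by 7.47 - 5.63 = 1.84.
Higher confidence requires a wider interval.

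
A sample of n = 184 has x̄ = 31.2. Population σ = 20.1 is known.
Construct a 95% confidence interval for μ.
(28.30, 34.10)

z-interval (σ known):
z* = 1.960 for 95% confidence

Margin of error = z* · σ/√n = 1.960 · 20.1/√184 = 2.90

CI: (31.2 - 2.90, 31.2 + 2.90) = (28.30, 34.10)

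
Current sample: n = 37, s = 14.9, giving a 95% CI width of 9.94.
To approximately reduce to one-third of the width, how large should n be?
n ≈ 333

CI width ∝ 1/√n
To reduce width by factor 3, need √n to grow by 3 → need 3² = 9 times as many samples.

Current: n = 37, width = 9.94
New: n = 333, width ≈ 3.21

Width reduced by factor of 9.94/3.21 = 3.10.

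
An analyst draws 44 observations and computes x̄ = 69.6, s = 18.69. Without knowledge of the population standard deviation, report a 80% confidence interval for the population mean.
(65.93, 73.27)

t-interval (σ unknown):
df = n - 1 = 43
t* = 1.302 for 80% confidence

Margin of error = t* · s/√n = 1.302 · 18.69/√44 = 3.67

CI: (65.93, 73.27)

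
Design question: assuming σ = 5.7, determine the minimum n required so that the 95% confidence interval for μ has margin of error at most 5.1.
n ≥ 5

For margin E ≤ 5.1:
n ≥ (z* · σ / E)²
n ≥ (1.960 · 5.7 / 5.1)²
n ≥ 4.80

Minimum n = 5 (rounding up)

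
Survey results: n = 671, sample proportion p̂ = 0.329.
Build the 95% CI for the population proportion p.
(0.293, 0.365)

Proportion CI:
SE = √(p̂(1-p̂)/n) = √(0.329 · 0.671 / 671) = 0.01814

z* = 1.960
Margin = z* · SE = 1.960 · 0.01814 = 0.0356

CI: 0.329 ± 0.0356 = (0.293, 0.365)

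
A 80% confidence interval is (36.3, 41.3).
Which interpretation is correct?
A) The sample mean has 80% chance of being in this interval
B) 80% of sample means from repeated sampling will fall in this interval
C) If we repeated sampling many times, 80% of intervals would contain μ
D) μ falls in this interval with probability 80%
C

A) Wrong — x̄ is observed and sits in the interval by construction.
B) Wrong — coverage applies to intervals containing μ, not to future x̄ values.
C) Correct — this is the frequentist long-run coverage interpretation.
D) Wrong — μ is fixed; the randomness lives in the interval, not in μ.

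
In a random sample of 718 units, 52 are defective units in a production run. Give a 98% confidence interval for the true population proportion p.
(0.050, 0.095)

Proportion CI:
p̂ = 52/718 = 0.07242
SE = √(p̂(1-p̂)/n) = √(0.07242 · 0.92758 / 718) = 0.00967

z* = 2.326
Margin = z* · SE = 2.326 · 0.00967 = 0.0225

CI: 0.07242 ± 0.0225 = (0.050, 0.095)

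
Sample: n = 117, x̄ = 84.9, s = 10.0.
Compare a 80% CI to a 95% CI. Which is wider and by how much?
95% CI is wider by 1.28

df = 116
80% CI: t* = 1.289, (83.71, 86.09), width = 2 · t* · s/√n = 2.38
95% CI: t* = 1.981, (83.07, 86.73), width = 2 · t* · s/√n = 3.66

The 95% CI is wider by 3.66 - 2.38 = 1.28.
Higher confidence requires a wider interval.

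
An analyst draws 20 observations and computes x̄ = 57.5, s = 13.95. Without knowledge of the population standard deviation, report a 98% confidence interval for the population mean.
(49.58, 65.42)

t-interval (σ unknown):
df = n - 1 = 19
t* = 2.539 for 98% confidence

Margin of error = t* · s/√n = 2.539 · 13.95/√20 = 7.92

CI: (49.58, 65.42)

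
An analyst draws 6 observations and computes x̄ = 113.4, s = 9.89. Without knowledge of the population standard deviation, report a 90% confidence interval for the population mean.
(105.26, 121.54)

t-interval (σ unknown):
df = n - 1 = 5
t* = 2.015 for 90% confidence

Margin of error = t* · s/√n = 2.015 · 9.89/√6 = 8.14

CI: (105.26, 121.54)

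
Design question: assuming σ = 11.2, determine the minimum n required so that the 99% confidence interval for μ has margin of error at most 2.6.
n ≥ 124

For margin E ≤ 2.6:
n ≥ (z* · σ / E)²
n ≥ (2.576 · 11.2 / 2.6)²
n ≥ 123.13

Minimum n = 124 (rounding up)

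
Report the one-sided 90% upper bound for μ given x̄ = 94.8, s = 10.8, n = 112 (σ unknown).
μ ≤ 96.12

Upper bound (one-sided):
t* = 1.289 (one-sided for 90%)
Upper bound = x̄ + t* · s/√n = 94.8 + 1.289 · 10.8/√112 = 96.12

We are 90% confident that μ ≤ 96.12.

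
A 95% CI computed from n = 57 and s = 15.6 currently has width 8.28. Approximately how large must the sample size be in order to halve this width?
n ≈ 228

CI width ∝ 1/√n
To reduce width by factor 2, need √n to grow by 2 → need 2² = 4 times as many samples.

Current: n = 57, width = 8.28
New: n = 228, width ≈ 4.07

Width reduced by factor of 8.28/4.07 = 2.03.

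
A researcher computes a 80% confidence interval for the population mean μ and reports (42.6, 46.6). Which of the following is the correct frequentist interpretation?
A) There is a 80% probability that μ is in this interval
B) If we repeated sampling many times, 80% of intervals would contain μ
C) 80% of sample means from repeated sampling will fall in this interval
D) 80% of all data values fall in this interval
B

A) Wrong — μ is fixed; the randomness lives in the interval, not in μ.
B) Correct — this is the frequentist long-run coverage interpretation.
C) Wrong — coverage applies to intervals containing μ, not to future x̄ values.
D) Wrong — a CI is about the parameter μ, not individual data values.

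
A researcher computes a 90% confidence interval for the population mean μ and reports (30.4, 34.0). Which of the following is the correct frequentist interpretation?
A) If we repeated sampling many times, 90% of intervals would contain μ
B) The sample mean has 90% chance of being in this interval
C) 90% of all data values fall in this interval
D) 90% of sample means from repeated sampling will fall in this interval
A

A) Correct — this is the frequentist long-run coverage interpretation.
B) Wrong — x̄ is observed and sits in the interval by construction.
C) Wrong — a CI is about the parameter μ, not individual data values.
D) Wrong — coverage applies to intervals containing μ, not to future x̄ values.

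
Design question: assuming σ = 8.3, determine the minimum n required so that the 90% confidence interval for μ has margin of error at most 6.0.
n ≥ 6

For margin E ≤ 6.0:
n ≥ (z* · σ / E)²
n ≥ (1.645 · 8.3 / 6.0)²
n ≥ 5.18

Minimum n = 6 (rounding up)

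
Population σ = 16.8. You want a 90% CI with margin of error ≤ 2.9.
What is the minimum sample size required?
n ≥ 91

For margin E ≤ 2.9:
n ≥ (z* · σ / E)²
n ≥ (1.645 · 16.8 / 2.9)²
n ≥ 90.81

Minimum n = 91 (rounding up)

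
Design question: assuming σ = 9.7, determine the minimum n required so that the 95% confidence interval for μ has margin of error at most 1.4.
n ≥ 185

For margin E ≤ 1.4:
n ≥ (z* · σ / E)²
n ≥ (1.960 · 9.7 / 1.4)²
n ≥ 184.42

Minimum n = 185 (rounding up)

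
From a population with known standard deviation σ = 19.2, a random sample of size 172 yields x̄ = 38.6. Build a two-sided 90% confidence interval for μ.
(36.19, 41.01)

z-interval (σ known):
z* = 1.645 for 90% confidence

Margin of error = z* · σ/√n = 1.645 · 19.2/√172 = 2.41

CI: (38.6 - 2.41, 38.6 + 2.41) = (36.19, 41.01)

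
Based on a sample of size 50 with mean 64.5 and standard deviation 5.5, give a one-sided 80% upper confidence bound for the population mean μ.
μ ≤ 65.16

Upper bound (one-sided):
t* = 0.849 (one-sided for 80%)
Upper bound = x̄ + t* · s/√n = 64.5 + 0.849 · 5.5/√50 = 65.16

We are 80% confident that μ ≤ 65.16.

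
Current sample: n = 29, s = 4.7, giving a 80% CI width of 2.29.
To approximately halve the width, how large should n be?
n ≈ 116

CI width ∝ 1/√n
To reduce width by factor 2, need √n to grow by 2 → need 2² = 4 times as many samples.

Current: n = 29, width = 2.29
New: n = 116, width ≈ 1.12

Width reduced by factor of 2.29/1.12 = 2.04.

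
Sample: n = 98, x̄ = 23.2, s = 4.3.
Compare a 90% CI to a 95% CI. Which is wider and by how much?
95% CI is wider by 0.28

df = 97
90% CI: t* = 1.661, (22.48, 23.92), width = 2 · t* · s/√n = 1.44
95% CI: t* = 1.985, (22.34, 24.06), width = 2 · t* · s/√n = 1.72

The 95% CI is wider by 1.72 - 1.44 = 0.28.
Higher confidence requires a wider interval.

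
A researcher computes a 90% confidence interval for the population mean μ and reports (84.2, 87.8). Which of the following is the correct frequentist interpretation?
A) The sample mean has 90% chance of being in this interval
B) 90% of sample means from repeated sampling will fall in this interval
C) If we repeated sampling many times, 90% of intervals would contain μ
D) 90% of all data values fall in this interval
C

A) Wrong — x̄ is observed and sits in the interval by construction.
B) Wrong — coverage applies to intervals containing μ, not to future x̄ values.
C) Correct — this is the frequentist long-run coverage interpretation.
D) Wrong — a CI is about the parameter μ, not individual data values.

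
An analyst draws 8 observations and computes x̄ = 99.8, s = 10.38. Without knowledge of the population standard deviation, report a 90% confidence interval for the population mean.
(92.85, 106.75)

t-interval (σ unknown):
df = n - 1 = 7
t* = 1.895 for 90% confidence

Margin of error = t* · s/√n = 1.895 · 10.38/√8 = 6.95

CI: (92.85, 106.75)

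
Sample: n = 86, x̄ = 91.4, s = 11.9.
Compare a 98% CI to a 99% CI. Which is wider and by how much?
99% CI is wider by 0.68

df = 85
98% CI: t* = 2.371, (88.36, 94.44), width = 2 · t* · s/√n = 6.08
99% CI: t* = 2.635, (88.02, 94.78), width = 2 · t* · s/√n = 6.76

The 99% CI is wider by 6.76 - 6.08 = 0.68.
Higher confidence requires a wider interval.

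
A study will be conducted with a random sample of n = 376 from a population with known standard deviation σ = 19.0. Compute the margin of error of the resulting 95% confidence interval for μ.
Margin of error = 1.92

Margin of error = z* · σ/√n
= 1.960 · 19.0/√376
= 1.960 · 19.0/19.3907
= 1.92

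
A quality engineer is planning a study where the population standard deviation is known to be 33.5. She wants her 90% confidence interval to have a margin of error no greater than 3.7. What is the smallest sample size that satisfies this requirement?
n ≥ 222

For margin E ≤ 3.7:
n ≥ (z* · σ / E)²
n ≥ (1.645 · 33.5 / 3.7)²
n ≥ 221.83

Minimum n = 222 (rounding up)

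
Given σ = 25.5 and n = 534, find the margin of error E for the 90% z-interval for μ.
Margin of error = 1.82

Margin of error = z* · σ/√n
= 1.645 · 25.5/√534
= 1.645 · 25.5/23.1084
= 1.82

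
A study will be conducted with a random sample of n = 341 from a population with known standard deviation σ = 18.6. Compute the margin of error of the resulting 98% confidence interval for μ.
Margin of error = 2.34

Margin of error = z* · σ/√n
= 2.326 · 18.6/√341
= 2.326 · 18.6/18.4662
= 2.34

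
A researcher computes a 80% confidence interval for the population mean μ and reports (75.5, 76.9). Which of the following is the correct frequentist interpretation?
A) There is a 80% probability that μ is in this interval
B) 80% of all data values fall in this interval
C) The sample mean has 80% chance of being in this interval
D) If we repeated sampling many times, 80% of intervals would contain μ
D

A) Wrong — μ is fixed; the randomness lives in the interval, not in μ.
B) Wrong — a CI is about the parameter μ, not individual data values.
C) Wrong — x̄ is observed and sits in the interval by construction.
D) Correct — this is the frequentist long-run coverage interpretation.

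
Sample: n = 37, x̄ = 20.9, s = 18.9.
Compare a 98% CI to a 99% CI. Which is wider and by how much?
99% CI is wider by 1.77

df = 36
98% CI: t* = 2.434, (13.34, 28.46), width = 2 · t* · s/√n = 15.13
99% CI: t* = 2.719, (12.45, 29.35), width = 2 · t* · s/√n = 16.90

The 99% CI is wider by 16.90 - 15.13 = 1.77.
Higher confidence requires a wider interval.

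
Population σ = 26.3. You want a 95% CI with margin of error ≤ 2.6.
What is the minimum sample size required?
n ≥ 394

For margin E ≤ 2.6:
n ≥ (z* · σ / E)²
n ≥ (1.960 · 26.3 / 2.6)²
n ≥ 393.08

Minimum n = 394 (rounding up)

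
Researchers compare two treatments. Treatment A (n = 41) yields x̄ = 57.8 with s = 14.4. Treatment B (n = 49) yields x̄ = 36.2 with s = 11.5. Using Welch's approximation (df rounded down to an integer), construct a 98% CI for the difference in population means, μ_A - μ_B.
(14.98, 28.22)

Difference: x̄₁ - x̄₂ = 21.60
SE = √(s₁²/n₁ + s₂²/n₂) = √(14.4²/41 + 11.5²/49) = 2.7851
df = 76.04 → 76 (Welch–Satterthwaite, rounded down)
t* = 2.376

CI: 21.60 ± 2.376 · 2.7851 = 21.60 ± 6.62 = (14.98, 28.22)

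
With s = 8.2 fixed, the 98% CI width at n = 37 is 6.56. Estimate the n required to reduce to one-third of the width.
n ≈ 333

CI width ∝ 1/√n
To reduce width by factor 3, need √n to grow by 3 → need 3² = 9 times as many samples.

Current: n = 37, width = 6.56
New: n = 333, width ≈ 2.10

Width reduced by factor of 6.56/2.10 = 3.12.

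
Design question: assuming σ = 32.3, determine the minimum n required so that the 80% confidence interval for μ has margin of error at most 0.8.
n ≥ 2680

For margin E ≤ 0.8:
n ≥ (z* · σ / E)²
n ≥ (1.282 · 32.3 / 0.8)²
n ≥ 2679.18

Minimum n = 2680 (rounding up)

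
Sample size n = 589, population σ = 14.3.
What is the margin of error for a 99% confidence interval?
Margin of error = 1.52

Margin of error = z* · σ/√n
= 2.576 · 14.3/√589
= 2.576 · 14.3/24.2693
= 1.52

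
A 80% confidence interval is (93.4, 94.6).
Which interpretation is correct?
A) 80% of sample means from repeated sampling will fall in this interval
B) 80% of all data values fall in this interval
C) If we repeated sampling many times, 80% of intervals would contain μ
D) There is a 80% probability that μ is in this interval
C

A) Wrong — coverage applies to intervals containing μ, not to future x̄ values.
B) Wrong — a CI is about the parameter μ, not individual data values.
C) Correct — this is the frequentist long-run coverage interpretation.
D) Wrong — μ is fixed; the randomness lives in the interval, not in μ.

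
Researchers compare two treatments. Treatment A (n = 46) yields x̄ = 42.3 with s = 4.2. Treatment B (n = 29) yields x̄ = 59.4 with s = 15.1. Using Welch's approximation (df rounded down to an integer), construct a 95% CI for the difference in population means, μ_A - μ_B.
(-22.96, -11.24)

Difference: x̄₁ - x̄₂ = -17.10
SE = √(s₁²/n₁ + s₂²/n₂) = √(4.2²/46 + 15.1²/29) = 2.8716
df = 30.75 → 30 (Welch–Satterthwaite, rounded down)
t* = 2.042

CI: -17.10 ± 2.042 · 2.8716 = -17.10 ± 5.86 = (-22.96, -11.24)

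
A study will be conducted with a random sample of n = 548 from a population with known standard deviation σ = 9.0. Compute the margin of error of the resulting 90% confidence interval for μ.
Margin of error = 0.63

Margin of error = z* · σ/√n
= 1.645 · 9.0/√548
= 1.645 · 9.0/23.4094
= 0.63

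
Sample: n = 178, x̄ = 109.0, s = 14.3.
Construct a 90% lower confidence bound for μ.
μ ≥ 107.62

Lower bound (one-sided):
t* = 1.286 (one-sided for 90%)
Lower bound = x̄ - t* · s/√n = 109.0 - 1.286 · 14.3/√178 = 107.62

We are 90% confident that μ ≥ 107.62.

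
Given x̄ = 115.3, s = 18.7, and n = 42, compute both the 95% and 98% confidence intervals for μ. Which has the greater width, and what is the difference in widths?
98% CI is wider by 2.31

df = 41
95% CI: t* = 2.020, (109.47, 121.13), width = 2 · t* · s/√n = 11.66
98% CI: t* = 2.421, (108.31, 122.29), width = 2 · t* · s/√n = 13.97

The 98% CI is wider by 13.97 - 11.66 = 2.31.
Higher confidence requires a wider interval.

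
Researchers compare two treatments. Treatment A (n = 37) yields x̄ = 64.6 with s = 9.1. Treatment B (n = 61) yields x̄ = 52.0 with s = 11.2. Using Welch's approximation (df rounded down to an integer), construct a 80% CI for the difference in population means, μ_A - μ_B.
(9.92, 15.28)

Difference: x̄₁ - x̄₂ = 12.60
SE = √(s₁²/n₁ + s₂²/n₂) = √(9.1²/37 + 11.2²/61) = 2.0723
df = 87.98 → 87 (Welch–Satterthwaite, rounded down)
t* = 1.291

CI: 12.60 ± 1.291 · 2.0723 = 12.60 ± 2.68 = (9.92, 15.28)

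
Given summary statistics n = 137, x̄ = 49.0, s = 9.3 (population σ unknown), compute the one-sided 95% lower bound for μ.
μ ≥ 47.68

Lower bound (one-sided):
t* = 1.656 (one-sided for 95%)
Lower bound = x̄ - t* · s/√n = 49.0 - 1.656 · 9.3/√137 = 47.68

We are 95% confident that μ ≥ 47.68.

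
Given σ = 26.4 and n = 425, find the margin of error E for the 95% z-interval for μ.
Margin of error = 2.51

Margin of error = z* · σ/√n
= 1.960 · 26.4/√425
= 1.960 · 26.4/20.6155
= 2.51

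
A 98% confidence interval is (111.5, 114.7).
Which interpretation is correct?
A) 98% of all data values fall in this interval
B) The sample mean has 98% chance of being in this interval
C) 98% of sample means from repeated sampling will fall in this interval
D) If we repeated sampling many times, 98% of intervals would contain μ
D

A) Wrong — a CI is about the parameter μ, not individual data values.
B) Wrong — x̄ is observed and sits in the interval by construction.
C) Wrong — coverage applies to intervals containing μ, not to future x̄ values.
D) Correct — this is the frequentist long-run coverage interpretation.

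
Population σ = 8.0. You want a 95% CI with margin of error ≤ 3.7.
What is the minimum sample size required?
n ≥ 18

For margin E ≤ 3.7:
n ≥ (z* · σ / E)²
n ≥ (1.960 · 8.0 / 3.7)²
n ≥ 17.96

Minimum n = 18 (rounding up)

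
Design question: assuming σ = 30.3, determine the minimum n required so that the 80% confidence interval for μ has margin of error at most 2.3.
n ≥ 286

For margin E ≤ 2.3:
n ≥ (z* · σ / E)²
n ≥ (1.282 · 30.3 / 2.3)²
n ≥ 285.24

Minimum n = 286 (rounding up)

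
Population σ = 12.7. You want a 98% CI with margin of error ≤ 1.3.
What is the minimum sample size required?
n ≥ 517

For margin E ≤ 1.3:
n ≥ (z* · σ / E)²
n ≥ (2.326 · 12.7 / 1.3)²
n ≥ 516.35

Minimum n = 517 (rounding up)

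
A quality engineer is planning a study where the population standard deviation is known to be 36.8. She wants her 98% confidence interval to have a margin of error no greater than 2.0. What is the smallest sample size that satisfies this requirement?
n ≥ 1832

For margin E ≤ 2.0:
n ≥ (z* · σ / E)²
n ≥ (2.326 · 36.8 / 2.0)²
n ≥ 1831.70

Minimum n = 1832 (rounding up)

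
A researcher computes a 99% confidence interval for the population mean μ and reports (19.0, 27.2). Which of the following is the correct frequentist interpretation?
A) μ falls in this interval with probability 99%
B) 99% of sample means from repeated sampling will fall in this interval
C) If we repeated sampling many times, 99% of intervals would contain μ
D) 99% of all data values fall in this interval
C

A) Wrong — μ is fixed; the randomness lives in the interval, not in μ.
B) Wrong — coverage applies to intervals containing μ, not to future x̄ values.
C) Correct — this is the frequentist long-run coverage interpretation.
D) Wrong — a CI is about the parameter μ, not individual data values.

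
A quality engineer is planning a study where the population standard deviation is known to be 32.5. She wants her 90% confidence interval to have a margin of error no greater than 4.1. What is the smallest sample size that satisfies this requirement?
n ≥ 171

For margin E ≤ 4.1:
n ≥ (z* · σ / E)²
n ≥ (1.645 · 32.5 / 4.1)²
n ≥ 170.03

Minimum n = 171 (rounding up)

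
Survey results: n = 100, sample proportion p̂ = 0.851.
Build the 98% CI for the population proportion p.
(0.768, 0.934)

Proportion CI:
SE = √(p̂(1-p̂)/n) = √(0.851 · 0.149 / 100) = 0.03561

z* = 2.326
Margin = z* · SE = 2.326 · 0.03561 = 0.0828

CI: 0.851 ± 0.0828 = (0.768, 0.934)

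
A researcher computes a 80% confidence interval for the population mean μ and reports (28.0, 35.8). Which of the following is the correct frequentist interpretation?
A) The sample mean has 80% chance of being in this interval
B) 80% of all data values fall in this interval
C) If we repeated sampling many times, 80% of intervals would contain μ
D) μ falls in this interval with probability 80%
C

A) Wrong — x̄ is observed and sits in the interval by construction.
B) Wrong — a CI is about the parameter μ, not individual data values.
C) Correct — this is the frequentist long-run coverage interpretation.
D) Wrong — μ is fixed; the randomness lives in the interval, not in μ.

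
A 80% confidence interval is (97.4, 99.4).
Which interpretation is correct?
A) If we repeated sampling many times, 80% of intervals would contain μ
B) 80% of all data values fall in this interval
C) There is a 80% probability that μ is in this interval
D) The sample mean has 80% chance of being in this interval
A

A) Correct — this is the frequentist long-run coverage interpretation.
B) Wrong — a CI is about the parameter μ, not individual data values.
C) Wrong — μ is fixed; the randomness lives in the interval, not in μ.
D) Wrong — x̄ is observed and sits in the interval by construction.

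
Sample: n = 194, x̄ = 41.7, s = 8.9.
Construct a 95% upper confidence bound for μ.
μ ≤ 42.76

Upper bound (one-sided):
t* = 1.653 (one-sided for 95%)
Upper bound = x̄ + t* · s/√n = 41.7 + 1.653 · 8.9/√194 = 42.76

We are 95% confident that μ ≤ 42.76.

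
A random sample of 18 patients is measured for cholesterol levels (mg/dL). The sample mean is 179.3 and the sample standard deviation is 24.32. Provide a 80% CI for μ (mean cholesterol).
(171.66, 186.94)

t-interval (σ unknown):
df = n - 1 = 17
t* = 1.333 for 80% confidence

Margin of error = t* · s/√n = 1.333 · 24.32/√18 = 7.64

CI: (171.66, 186.94)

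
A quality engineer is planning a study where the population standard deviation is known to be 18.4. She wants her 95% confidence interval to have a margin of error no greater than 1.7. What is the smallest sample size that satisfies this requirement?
n ≥ 451

For margin E ≤ 1.7:
n ≥ (z* · σ / E)²
n ≥ (1.960 · 18.4 / 1.7)²
n ≥ 450.04

Minimum n = 451 (rounding up)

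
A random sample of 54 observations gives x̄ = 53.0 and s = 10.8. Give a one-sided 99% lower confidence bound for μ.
μ ≥ 49.47

Lower bound (one-sided):
t* = 2.399 (one-sided for 99%)
Lower bound = x̄ - t* · s/√n = 53.0 - 2.399 · 10.8/√54 = 49.47

We are 99% confident that μ ≥ 49.47.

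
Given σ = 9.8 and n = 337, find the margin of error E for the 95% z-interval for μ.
Margin of error = 1.05

Margin of error = z* · σ/√n
= 1.960 · 9.8/√337
= 1.960 · 9.8/18.3576
= 1.05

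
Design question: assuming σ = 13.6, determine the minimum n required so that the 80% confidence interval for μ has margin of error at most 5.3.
n ≥ 11

For margin E ≤ 5.3:
n ≥ (z* · σ / E)²
n ≥ (1.282 · 13.6 / 5.3)²
n ≥ 10.82

Minimum n = 11 (rounding up)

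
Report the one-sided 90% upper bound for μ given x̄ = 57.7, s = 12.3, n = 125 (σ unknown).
μ ≤ 59.12

Upper bound (one-sided):
t* = 1.288 (one-sided for 90%)
Upper bound = x̄ + t* · s/√n = 57.7 + 1.288 · 12.3/√125 = 59.12

We are 90% confident that μ ≤ 59.12.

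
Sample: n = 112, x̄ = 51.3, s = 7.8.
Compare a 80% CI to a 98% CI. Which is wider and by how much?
98% CI is wider by 1.58

df = 111
80% CI: t* = 1.289, (50.35, 52.25), width = 2 · t* · s/√n = 1.90
98% CI: t* = 2.360, (49.56, 53.04), width = 2 · t* · s/√n = 3.48

The 98% CI is wider by 3.48 - 1.90 = 1.58.
Higher confidence requires a wider interval.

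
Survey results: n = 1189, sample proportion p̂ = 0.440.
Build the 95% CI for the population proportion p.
(0.412, 0.468)

Proportion CI:
SE = √(p̂(1-p̂)/n) = √(0.440 · 0.560 / 1189) = 0.01440

z* = 1.960
Margin = z* · SE = 1.960 · 0.01440 = 0.0282

CI: 0.440 ± 0.0282 = (0.412, 0.468)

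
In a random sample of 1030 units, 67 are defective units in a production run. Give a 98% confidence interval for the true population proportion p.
(0.047, 0.083)

Proportion CI:
p̂ = 67/1030 = 0.06505
SE = √(p̂(1-p̂)/n) = √(0.06505 · 0.93495 / 1030) = 0.00768

z* = 2.326
Margin = z* · SE = 2.326 · 0.00768 = 0.0179

CI: 0.06505 ± 0.0179 = (0.047, 0.083)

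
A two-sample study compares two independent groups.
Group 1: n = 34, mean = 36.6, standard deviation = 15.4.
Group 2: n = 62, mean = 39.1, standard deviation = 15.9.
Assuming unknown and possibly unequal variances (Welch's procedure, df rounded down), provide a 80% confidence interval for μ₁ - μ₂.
(-6.80, 1.80)

Difference: x̄₁ - x̄₂ = -2.50
SE = √(s₁²/n₁ + s₂²/n₂) = √(15.4²/34 + 15.9²/62) = 3.3246
df = 69.93 → 69 (Welch–Satterthwaite, rounded down)
t* = 1.294

CI: -2.50 ± 1.294 · 3.3246 = -2.50 ± 4.30 = (-6.80, 1.80)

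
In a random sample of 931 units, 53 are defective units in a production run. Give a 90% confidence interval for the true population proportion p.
(0.044, 0.069)

Proportion CI:
p̂ = 53/931 = 0.05693
SE = √(p̂(1-p̂)/n) = √(0.05693 · 0.94307 / 931) = 0.00759

z* = 1.645
Margin = z* · SE = 1.645 · 0.00759 = 0.0125

CI: 0.05693 ± 0.0125 = (0.044, 0.069)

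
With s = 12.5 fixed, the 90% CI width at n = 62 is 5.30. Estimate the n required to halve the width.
n ≈ 248

CI width ∝ 1/√n
To reduce width by factor 2, need √n to grow by 2 → need 2² = 4 times as many samples.

Current: n = 62, width = 5.30
New: n = 248, width ≈ 2.62

Width reduced by factor of 5.30/2.62 = 2.02.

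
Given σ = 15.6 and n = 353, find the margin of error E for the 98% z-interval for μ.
Margin of error = 1.93

Margin of error = z* · σ/√n
= 2.326 · 15.6/√353
= 2.326 · 15.6/18.7883
= 1.93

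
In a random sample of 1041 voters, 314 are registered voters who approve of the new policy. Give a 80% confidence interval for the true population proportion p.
(0.283, 0.320)

Proportion CI:
p̂ = 314/1041 = 0.30163
SE = √(p̂(1-p̂)/n) = √(0.30163 · 0.69837 / 1041) = 0.01423

z* = 1.282
Margin = z* · SE = 1.282 · 0.01423 = 0.0182

CI: 0.30163 ± 0.0182 = (0.283, 0.320)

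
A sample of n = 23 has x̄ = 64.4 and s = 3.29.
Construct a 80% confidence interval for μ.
(63.49, 65.31)

t-interval (σ unknown):
df = n - 1 = 22
t* = 1.321 for 80% confidence

Margin of error = t* · s/√n = 1.321 · 3.29/√23 = 0.91

CI: (63.49, 65.31)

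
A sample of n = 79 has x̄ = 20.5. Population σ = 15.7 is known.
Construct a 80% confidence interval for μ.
(18.24, 22.76)

z-interval (σ known):
z* = 1.282 for 80% confidence

Margin of error = z* · σ/√n = 1.282 · 15.7/√79 = 2.26

CI: (20.5 - 2.26, 20.5 + 2.26) = (18.24, 22.76)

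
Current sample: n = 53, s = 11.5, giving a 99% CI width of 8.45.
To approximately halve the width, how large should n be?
n ≈ 212

CI width ∝ 1/√n
To reduce width by factor 2, need √n to grow by 2 → need 2² = 4 times as many samples.

Current: n = 53, width = 8.45
New: n = 212, width ≈ 4.11

Width reduced by factor of 8.45/4.11 = 2.06.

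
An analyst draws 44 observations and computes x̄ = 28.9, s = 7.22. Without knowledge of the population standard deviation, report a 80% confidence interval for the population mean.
(27.48, 30.32)

t-interval (σ unknown):
df = n - 1 = 43
t* = 1.302 for 80% confidence

Margin of error = t* · s/√n = 1.302 · 7.22/√44 = 1.42

CI: (27.48, 30.32)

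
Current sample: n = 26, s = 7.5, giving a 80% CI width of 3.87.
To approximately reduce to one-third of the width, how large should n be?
n ≈ 234

CI width ∝ 1/√n
To reduce width by factor 3, need √n to grow by 3 → need 3² = 9 times as many samples.

Current: n = 26, width = 3.87
New: n = 234, width ≈ 1.26

Width reduced by factor of 3.87/1.26 = 3.07.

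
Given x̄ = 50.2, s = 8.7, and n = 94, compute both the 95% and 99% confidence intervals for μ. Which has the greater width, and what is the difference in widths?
99% CI is wider by 1.16

df = 93
95% CI: t* = 1.986, (48.42, 51.98), width = 2 · t* · s/√n = 3.56
99% CI: t* = 2.630, (47.84, 52.56), width = 2 · t* · s/√n = 4.72

The 99% CI is wider by 4.72 - 3.56 = 1.16.
Higher confidence requires a wider interval.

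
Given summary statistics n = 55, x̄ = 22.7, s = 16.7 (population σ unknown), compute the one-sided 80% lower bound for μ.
μ ≥ 20.79

Lower bound (one-sided):
t* = 0.848 (one-sided for 80%)
Lower bound = x̄ - t* · s/√n = 22.7 - 0.848 · 16.7/√55 = 20.79

We are 80% confident that μ ≥ 20.79.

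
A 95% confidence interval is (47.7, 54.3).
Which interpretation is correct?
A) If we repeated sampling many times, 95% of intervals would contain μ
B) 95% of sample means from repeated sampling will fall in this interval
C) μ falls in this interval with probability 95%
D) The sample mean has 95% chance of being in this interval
A

A) Correct — this is the frequentist long-run coverage interpretation.
B) Wrong — coverage applies to intervals containing μ, not to future x̄ values.
C) Wrong — μ is fixed; the randomness lives in the interval, not in μ.
D) Wrong — x̄ is observed and sits in the interval by construction.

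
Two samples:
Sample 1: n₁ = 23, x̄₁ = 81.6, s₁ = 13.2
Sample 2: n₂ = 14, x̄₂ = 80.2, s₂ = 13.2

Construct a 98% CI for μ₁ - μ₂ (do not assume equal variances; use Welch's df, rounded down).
(-9.67, 12.47)

Difference: x̄₁ - x̄₂ = 1.40
SE = √(s₁²/n₁ + s₂²/n₂) = √(13.2²/23 + 13.2²/14) = 4.4745
df = 27.60 → 27 (Welch–Satterthwaite, rounded down)
t* = 2.473

CI: 1.40 ± 2.473 · 4.4745 = 1.40 ± 11.07 = (-9.67, 12.47)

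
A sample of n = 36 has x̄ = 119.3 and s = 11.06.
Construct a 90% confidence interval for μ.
(116.18, 122.42)

t-interval (σ unknown):
df = n - 1 = 35
t* = 1.690 for 90% confidence

Margin of error = t* · s/√n = 1.690 · 11.06/√36 = 3.12

CI: (116.18, 122.42)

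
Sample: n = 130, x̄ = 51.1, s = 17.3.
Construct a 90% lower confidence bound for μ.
μ ≥ 49.15

Lower bound (one-sided):
t* = 1.288 (one-sided for 90%)
Lower bound = x̄ - t* · s/√n = 51.1 - 1.288 · 17.3/√130 = 49.15

We are 90% confident that μ ≥ 49.15.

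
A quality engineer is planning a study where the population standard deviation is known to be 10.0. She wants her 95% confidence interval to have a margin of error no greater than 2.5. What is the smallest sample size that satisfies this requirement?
n ≥ 62

For margin E ≤ 2.5:
n ≥ (z* · σ / E)²
n ≥ (1.960 · 10.0 / 2.5)²
n ≥ 61.47

Minimum n = 62 (rounding up)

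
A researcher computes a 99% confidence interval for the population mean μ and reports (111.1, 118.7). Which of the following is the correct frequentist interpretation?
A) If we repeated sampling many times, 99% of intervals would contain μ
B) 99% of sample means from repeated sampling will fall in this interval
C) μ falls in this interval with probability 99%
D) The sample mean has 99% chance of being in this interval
A

A) Correct — this is the frequentist long-run coverage interpretation.
B) Wrong — coverage applies to intervals containing μ, not to future x̄ values.
C) Wrong — μ is fixed; the randomness lives in the interval, not in μ.
D) Wrong — x̄ is observed and sits in the interval by construction.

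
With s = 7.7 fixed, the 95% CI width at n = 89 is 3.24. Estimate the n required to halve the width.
n ≈ 356

CI width ∝ 1/√n
To reduce width by factor 2, need √n to grow by 2 → need 2² = 4 times as many samples.

Current: n = 89, width = 3.24
New: n = 356, width ≈ 1.61

Width reduced by factor of 3.24/1.61 = 2.01.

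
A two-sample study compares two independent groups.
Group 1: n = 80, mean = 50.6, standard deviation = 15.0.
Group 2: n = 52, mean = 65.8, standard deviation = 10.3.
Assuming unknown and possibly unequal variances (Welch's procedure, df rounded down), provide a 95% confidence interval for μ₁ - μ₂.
(-19.56, -10.84)

Difference: x̄₁ - x̄₂ = -15.20
SE = √(s₁²/n₁ + s₂²/n₂) = √(15.0²/80 + 10.3²/52) = 2.2029
df = 129.57 → 129 (Welch–Satterthwaite, rounded down)
t* = 1.979

CI: -15.20 ± 1.979 · 2.2029 = -15.20 ± 4.36 = (-19.56, -10.84)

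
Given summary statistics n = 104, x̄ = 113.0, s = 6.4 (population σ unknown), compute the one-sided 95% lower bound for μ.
μ ≥ 111.96

Lower bound (one-sided):
t* = 1.660 (one-sided for 95%)
Lower bound = x̄ - t* · s/√n = 113.0 - 1.660 · 6.4/√104 = 111.96

We are 95% confident that μ ≥ 111.96.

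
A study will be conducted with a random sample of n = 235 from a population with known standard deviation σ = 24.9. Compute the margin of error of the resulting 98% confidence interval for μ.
Margin of error = 3.78

Margin of error = z* · σ/√n
= 2.326 · 24.9/√235
= 2.326 · 24.9/15.3297
= 3.78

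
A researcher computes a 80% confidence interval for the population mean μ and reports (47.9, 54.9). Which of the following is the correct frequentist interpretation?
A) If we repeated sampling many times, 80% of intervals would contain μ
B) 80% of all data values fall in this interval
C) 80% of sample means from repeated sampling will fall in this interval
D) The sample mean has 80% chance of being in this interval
A

A) Correct — this is the frequentist long-run coverage interpretation.
B) Wrong — a CI is about the parameter μ, not individual data values.
C) Wrong — coverage applies to intervals containing μ, not to future x̄ values.
D) Wrong — x̄ is observed and sits in the interval by construction.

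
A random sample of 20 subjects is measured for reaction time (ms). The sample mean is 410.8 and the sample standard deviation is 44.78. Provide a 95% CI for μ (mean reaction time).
(389.84, 431.76)

t-interval (σ unknown):
df = n - 1 = 19
t* = 2.093 for 95% confidence

Margin of error = t* · s/√n = 2.093 · 44.78/√20 = 20.96

CI: (389.84, 431.76)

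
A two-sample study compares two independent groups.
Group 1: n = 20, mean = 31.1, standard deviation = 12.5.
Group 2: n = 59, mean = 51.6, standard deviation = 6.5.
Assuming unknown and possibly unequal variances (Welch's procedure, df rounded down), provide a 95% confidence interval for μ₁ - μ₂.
(-26.56, -14.44)

Difference: x̄₁ - x̄₂ = -20.50
SE = √(s₁²/n₁ + s₂²/n₂) = √(12.5²/20 + 6.5²/59) = 2.9204
df = 22.58 → 22 (Welch–Satterthwaite, rounded down)
t* = 2.074

CI: -20.50 ± 2.074 · 2.9204 = -20.50 ± 6.06 = (-26.56, -14.44)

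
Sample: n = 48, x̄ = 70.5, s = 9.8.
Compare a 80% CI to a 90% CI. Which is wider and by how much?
90% CI is wider by 1.07

df = 47
80% CI: t* = 1.300, (68.66, 72.34), width = 2 · t* · s/√n = 3.68
90% CI: t* = 1.678, (68.13, 72.87), width = 2 · t* · s/√n = 4.75

The 90% CI is wider by 4.75 - 3.68 = 1.07.
Higher confidence requires a wider interval.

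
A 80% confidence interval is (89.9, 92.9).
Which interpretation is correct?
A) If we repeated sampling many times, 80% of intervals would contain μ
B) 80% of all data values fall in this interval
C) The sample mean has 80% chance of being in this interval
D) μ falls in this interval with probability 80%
A

A) Correct — this is the frequentist long-run coverage interpretation.
B) Wrong — a CI is about the parameter μ, not individual data values.
C) Wrong — x̄ is observed and sits in the interval by construction.
D) Wrong — μ is fixed; the randomness lives in the interval, not in μ.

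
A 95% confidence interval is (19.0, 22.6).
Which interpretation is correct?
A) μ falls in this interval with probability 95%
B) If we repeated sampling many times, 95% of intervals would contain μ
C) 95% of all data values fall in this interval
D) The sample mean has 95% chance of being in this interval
B

A) Wrong — μ is fixed; the randomness lives in the interval, not in μ.
B) Correct — this is the frequentist long-run coverage interpretation.
C) Wrong — a CI is about the parameter μ, not individual data values.
D) Wrong — x̄ is observed and sits in the interval by construction.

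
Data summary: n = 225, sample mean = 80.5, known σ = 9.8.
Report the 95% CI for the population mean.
(79.22, 81.78)

z-interval (σ known):
z* = 1.960 for 95% confidence

Margin of error = z* · σ/√n = 1.960 · 9.8/√225 = 1.28

CI: (80.5 - 1.28, 80.5 + 1.28) = (79.22, 81.78)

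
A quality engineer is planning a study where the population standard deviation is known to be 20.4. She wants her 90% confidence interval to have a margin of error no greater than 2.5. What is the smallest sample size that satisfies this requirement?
n ≥ 181

For margin E ≤ 2.5:
n ≥ (z* · σ / E)²
n ≥ (1.645 · 20.4 / 2.5)²
n ≥ 180.18

Minimum n = 181 (rounding up)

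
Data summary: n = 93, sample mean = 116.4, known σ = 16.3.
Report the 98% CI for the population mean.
(112.47, 120.33)

z-interval (σ known):
z* = 2.326 for 98% confidence

Margin of error = z* · σ/√n = 2.326 · 16.3/√93 = 3.93

CI: (116.4 - 3.93, 116.4 + 3.93) = (112.47, 120.33)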